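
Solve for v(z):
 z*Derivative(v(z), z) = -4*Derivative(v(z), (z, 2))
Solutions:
 v(z) = C1 + C2*erf(sqrt(2)*z/4)


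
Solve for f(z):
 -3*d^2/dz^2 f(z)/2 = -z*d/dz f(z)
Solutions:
 f(z) = C1 + C2*erfi(sqrt(3)*z/3)


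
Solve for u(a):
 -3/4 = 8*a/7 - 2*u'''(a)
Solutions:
 u(a) = C1 + C2*a + C3*a^2 + a^4/42 + a^3/16


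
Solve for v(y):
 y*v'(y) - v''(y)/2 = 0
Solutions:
 v(y) = C1 + C2*erfi(y)


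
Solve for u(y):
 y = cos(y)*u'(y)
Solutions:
 u(y) = C1 + Integral(y/cos(y), y)


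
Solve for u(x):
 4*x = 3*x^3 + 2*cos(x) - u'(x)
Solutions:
 u(x) = C1 + 3*x^4/4 - 2*x^2 + 2*sin(x)


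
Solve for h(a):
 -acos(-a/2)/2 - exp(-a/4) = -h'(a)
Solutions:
 h(a) = C1 + a*acos(-a/2)/2 + sqrt(4 - a^2)/2 - 4*exp(-a/4)


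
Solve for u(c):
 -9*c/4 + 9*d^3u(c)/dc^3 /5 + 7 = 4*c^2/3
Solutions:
 u(c) = C1 + C2*c + C3*c^2 + c^5/81 + 5*c^4/96 - 35*c^3/54


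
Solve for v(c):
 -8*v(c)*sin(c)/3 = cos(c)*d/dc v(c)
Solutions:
 v(c) = C1*cos(c)^(8/3)


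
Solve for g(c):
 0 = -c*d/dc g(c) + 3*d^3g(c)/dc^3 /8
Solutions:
 g(c) = C1 + Integral(C2*airyai(2*3^(2/3)*c/3) + C3*airybi(2*3^(2/3)*c/3), c)


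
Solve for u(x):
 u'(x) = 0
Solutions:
 u(x) = C1


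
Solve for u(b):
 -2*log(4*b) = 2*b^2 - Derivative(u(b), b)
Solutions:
 u(b) = C1 + 2*b^3/3 + 2*b*log(b) - 2*b + b*log(16)


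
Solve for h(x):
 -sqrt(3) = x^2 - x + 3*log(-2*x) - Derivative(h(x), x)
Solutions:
 h(x) = C1 + x^3/3 - x^2/2 + 3*x*log(-x) + x*(-3 + sqrt(3) + 3*log(2))


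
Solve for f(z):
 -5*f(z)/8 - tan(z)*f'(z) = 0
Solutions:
 f(z) = C1/sin(z)^(5/8)


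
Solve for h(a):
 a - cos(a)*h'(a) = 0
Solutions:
 h(a) = C1 + Integral(a/cos(a), a)


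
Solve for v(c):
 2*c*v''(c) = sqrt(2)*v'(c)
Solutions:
 v(c) = C1 + C2*c^(sqrt(2)/2 + 1)


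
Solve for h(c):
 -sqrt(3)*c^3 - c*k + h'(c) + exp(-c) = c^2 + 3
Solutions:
 h(c) = C1 + sqrt(3)*c^4/4 + c^3/3 + c^2*k/2 + 3*c + exp(-c)


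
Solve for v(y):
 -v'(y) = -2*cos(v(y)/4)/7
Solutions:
 -2*y/7 - 2*log(sin(v(y)/4) - 1) + 2*log(sin(v(y)/4) + 1) = C1


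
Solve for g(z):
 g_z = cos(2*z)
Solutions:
 g(z) = C1 + sin(2*z)/2


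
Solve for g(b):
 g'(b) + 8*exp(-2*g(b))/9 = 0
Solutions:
 g(b) = log(-sqrt(C1 - 16*b)) - log(3)
 g(b) = log(C1 - 16*b)/2 - log(3)


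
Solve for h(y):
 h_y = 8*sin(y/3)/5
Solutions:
 h(y) = C1 - 24*cos(y/3)/5


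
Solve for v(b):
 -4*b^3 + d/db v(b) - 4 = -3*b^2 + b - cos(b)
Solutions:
 v(b) = C1 + b^4 - b^3 + b^2/2 + 4*b - sin(b)


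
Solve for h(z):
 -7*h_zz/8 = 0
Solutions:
 h(z) = C1 + C2*z


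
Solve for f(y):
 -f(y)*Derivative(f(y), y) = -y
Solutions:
 f(y) = -sqrt(C1 + y^2)
 f(y) = sqrt(C1 + y^2)


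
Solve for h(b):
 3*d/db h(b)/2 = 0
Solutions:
 h(b) = C1


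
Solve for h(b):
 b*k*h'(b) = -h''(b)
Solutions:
 h(b) = Piecewise((-sqrt(2)*sqrt(pi)*C1*erf(sqrt(2)*b*sqrt(k)/2)/(2*sqrt(k)) - C2, (k > 0) | (k < 0)), (-C1*b - C2, True))


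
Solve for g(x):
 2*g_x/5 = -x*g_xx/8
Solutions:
 g(x) = C1 + C2/x^(11/5)


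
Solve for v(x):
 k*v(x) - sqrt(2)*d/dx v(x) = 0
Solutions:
 v(x) = C1*exp(sqrt(2)*k*x/2)


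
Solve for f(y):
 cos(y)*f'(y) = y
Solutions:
 f(y) = C1 + Integral(y/cos(y), y)


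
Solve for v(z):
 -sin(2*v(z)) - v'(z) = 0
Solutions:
 v(z) = pi - acos((-C1 - exp(4*z))/(C1 - exp(4*z)))/2
 v(z) = acos((-C1 - exp(4*z))/(C1 - exp(4*z)))/2


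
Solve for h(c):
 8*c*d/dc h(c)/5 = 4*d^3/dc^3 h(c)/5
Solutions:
 h(c) = C1 + Integral(C2*airyai(2^(1/3)*c) + C3*airybi(2^(1/3)*c), c)


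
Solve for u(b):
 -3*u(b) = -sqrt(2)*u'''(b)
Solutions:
 u(b) = C3*exp(2^(5/6)*3^(1/3)*b/2) + (C1*sin(6^(5/6)*b/4) + C2*cos(6^(5/6)*b/4))*exp(-2^(5/6)*3^(1/3)*b/4)


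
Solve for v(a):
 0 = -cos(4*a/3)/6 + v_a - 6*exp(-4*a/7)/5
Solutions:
 v(a) = C1 + sin(4*a/3)/8 - 21*exp(-4*a/7)/10


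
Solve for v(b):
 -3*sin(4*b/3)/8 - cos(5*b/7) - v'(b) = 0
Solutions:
 v(b) = C1 - 7*sin(5*b/7)/5 + 9*cos(4*b/3)/32


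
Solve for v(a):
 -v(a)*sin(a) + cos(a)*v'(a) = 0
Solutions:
 v(a) = C1/cos(a)


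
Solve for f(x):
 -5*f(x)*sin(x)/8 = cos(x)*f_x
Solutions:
 f(x) = C1*cos(x)^(5/8)


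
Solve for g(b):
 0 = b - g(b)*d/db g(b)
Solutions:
 g(b) = -sqrt(C1 + b^2)
 g(b) = sqrt(C1 + b^2)


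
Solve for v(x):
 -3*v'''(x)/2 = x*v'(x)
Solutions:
 v(x) = C1 + Integral(C2*airyai(-2^(1/3)*3^(2/3)*x/3) + C3*airybi(-2^(1/3)*3^(2/3)*x/3), x)


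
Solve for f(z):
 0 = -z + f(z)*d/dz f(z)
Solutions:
 f(z) = -sqrt(C1 + z^2)
 f(z) = sqrt(C1 + z^2)


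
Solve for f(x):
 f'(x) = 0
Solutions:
 f(x) = C1


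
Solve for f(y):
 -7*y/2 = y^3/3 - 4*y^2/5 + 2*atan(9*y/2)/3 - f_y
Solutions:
 f(y) = C1 + y^4/12 - 4*y^3/15 + 7*y^2/4 + 2*y*atan(9*y/2)/3 - 2*log(81*y^2 + 4)/27


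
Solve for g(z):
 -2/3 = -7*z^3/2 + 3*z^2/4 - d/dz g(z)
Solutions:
 g(z) = C1 - 7*z^4/8 + z^3/4 + 2*z/3


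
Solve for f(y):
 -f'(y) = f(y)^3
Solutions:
 f(y) = -sqrt(2)*sqrt(-1/(C1 - y))/2
 f(y) = sqrt(2)*sqrt(-1/(C1 - y))/2


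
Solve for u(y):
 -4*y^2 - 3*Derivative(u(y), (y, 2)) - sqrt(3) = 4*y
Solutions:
 u(y) = C1 + C2*y - y^4/9 - 2*y^3/9 - sqrt(3)*y^2/6


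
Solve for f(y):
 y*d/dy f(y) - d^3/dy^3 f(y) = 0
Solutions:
 f(y) = C1 + Integral(C2*airyai(y) + C3*airybi(y), y)


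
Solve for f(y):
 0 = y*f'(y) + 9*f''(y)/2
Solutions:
 f(y) = C1 + C2*erf(y/3)


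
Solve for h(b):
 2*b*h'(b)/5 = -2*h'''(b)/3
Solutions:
 h(b) = C1 + Integral(C2*airyai(-3^(1/3)*5^(2/3)*b/5) + C3*airybi(-3^(1/3)*5^(2/3)*b/5), b)


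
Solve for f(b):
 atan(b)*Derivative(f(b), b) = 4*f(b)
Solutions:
 f(b) = C1*exp(4*Integral(1/atan(b), b))


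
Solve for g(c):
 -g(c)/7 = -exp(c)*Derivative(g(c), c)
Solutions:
 g(c) = C1*exp(-exp(-c)/7)


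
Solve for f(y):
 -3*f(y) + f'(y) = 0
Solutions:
 f(y) = C1*exp(3*y)


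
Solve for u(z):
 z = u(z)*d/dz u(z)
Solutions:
 u(z) = -sqrt(C1 + z^2)
 u(z) = sqrt(C1 + z^2)


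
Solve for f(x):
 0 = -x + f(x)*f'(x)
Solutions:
 f(x) = -sqrt(C1 + x^2)
 f(x) = sqrt(C1 + x^2)


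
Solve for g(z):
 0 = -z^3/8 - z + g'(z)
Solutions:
 g(z) = C1 + z^4/32 + z^2/2


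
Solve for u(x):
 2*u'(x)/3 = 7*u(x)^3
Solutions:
 u(x) = -sqrt(-1/(C1 + 21*x))
 u(x) = sqrt(-1/(C1 + 21*x))


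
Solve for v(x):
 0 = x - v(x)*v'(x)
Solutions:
 v(x) = -sqrt(C1 + x^2)
 v(x) = sqrt(C1 + x^2)


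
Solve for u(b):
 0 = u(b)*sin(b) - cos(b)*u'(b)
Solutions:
 u(b) = C1/cos(b)


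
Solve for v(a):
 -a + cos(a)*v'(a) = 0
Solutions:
 v(a) = C1 + Integral(a/cos(a), a)


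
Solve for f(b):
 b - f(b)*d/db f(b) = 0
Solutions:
 f(b) = -sqrt(C1 + b^2)
 f(b) = sqrt(C1 + b^2)


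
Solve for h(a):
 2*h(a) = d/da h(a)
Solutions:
 h(a) = C1*exp(2*a)


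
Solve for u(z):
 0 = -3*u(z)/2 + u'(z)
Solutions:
 u(z) = C1*exp(3*z/2)


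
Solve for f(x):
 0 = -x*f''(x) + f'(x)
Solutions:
 f(x) = C1 + C2*x^2


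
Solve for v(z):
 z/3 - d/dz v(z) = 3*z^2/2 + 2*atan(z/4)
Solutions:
 v(z) = C1 - z^3/2 + z^2/6 - 2*z*atan(z/4) + 4*log(z^2 + 16)


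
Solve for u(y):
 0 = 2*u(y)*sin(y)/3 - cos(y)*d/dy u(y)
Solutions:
 u(y) = C1/cos(y)^(2/3)


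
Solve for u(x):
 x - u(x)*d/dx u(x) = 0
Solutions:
 u(x) = -sqrt(C1 + x^2)
 u(x) = sqrt(C1 + x^2)


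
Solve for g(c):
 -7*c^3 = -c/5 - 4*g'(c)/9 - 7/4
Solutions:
 g(c) = C1 + 63*c^4/16 - 9*c^2/40 - 63*c/16


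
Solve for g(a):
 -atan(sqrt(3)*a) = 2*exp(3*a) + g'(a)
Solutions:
 g(a) = C1 - a*atan(sqrt(3)*a) - 2*exp(3*a)/3 + sqrt(3)*log(3*a^2 + 1)/6


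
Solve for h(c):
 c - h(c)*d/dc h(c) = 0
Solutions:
 h(c) = -sqrt(C1 + c^2)
 h(c) = sqrt(C1 + c^2)


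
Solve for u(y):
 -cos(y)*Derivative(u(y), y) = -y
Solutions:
 u(y) = C1 + Integral(y/cos(y), y)


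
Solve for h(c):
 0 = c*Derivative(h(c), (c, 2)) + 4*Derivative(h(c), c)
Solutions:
 h(c) = C1 + C2/c^3


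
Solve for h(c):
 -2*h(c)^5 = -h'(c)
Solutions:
 h(c) = -(-1/(C1 + 8*c))^(1/4)
 h(c) = (-1/(C1 + 8*c))^(1/4)
 h(c) = -I*(-1/(C1 + 8*c))^(1/4)
 h(c) = I*(-1/(C1 + 8*c))^(1/4)


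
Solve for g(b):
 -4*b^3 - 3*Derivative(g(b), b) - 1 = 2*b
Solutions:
 g(b) = C1 - b^4/3 - b^2/3 - b/3


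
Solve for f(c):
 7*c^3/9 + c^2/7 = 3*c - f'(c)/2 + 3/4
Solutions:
 f(c) = C1 - 7*c^4/18 - 2*c^3/21 + 3*c^2 + 3*c/2


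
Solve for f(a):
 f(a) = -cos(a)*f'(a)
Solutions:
 f(a) = C1*sqrt(sin(a) - 1)/sqrt(sin(a) + 1)


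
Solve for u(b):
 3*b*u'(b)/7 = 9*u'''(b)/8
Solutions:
 u(b) = C1 + Integral(C2*airyai(2*21^(2/3)*b/21) + C3*airybi(2*21^(2/3)*b/21), b)


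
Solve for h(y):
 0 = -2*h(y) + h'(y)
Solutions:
 h(y) = C1*exp(2*y)


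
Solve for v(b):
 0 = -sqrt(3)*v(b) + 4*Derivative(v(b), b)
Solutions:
 v(b) = C1*exp(sqrt(3)*b/4)


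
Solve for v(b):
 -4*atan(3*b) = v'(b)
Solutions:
 v(b) = C1 - 4*b*atan(3*b) + 2*log(9*b^2 + 1)/3


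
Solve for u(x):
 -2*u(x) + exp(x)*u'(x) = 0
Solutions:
 u(x) = C1*exp(-2*exp(-x))


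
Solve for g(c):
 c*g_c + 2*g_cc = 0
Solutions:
 g(c) = C1 + C2*erf(c/2)


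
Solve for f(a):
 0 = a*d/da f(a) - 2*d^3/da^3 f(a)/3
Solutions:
 f(a) = C1 + Integral(C2*airyai(2^(2/3)*3^(1/3)*a/2) + C3*airybi(2^(2/3)*3^(1/3)*a/2), a)


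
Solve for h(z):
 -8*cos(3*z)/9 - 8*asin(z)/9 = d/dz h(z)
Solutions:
 h(z) = C1 - 8*z*asin(z)/9 - 8*sqrt(1 - z^2)/9 - 8*sin(3*z)/27


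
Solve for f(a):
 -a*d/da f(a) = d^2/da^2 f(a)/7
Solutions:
 f(a) = C1 + C2*erf(sqrt(14)*a/2)


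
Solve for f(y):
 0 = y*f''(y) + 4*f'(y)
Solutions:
 f(y) = C1 + C2/y^3


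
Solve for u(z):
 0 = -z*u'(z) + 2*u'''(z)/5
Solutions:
 u(z) = C1 + Integral(C2*airyai(2^(2/3)*5^(1/3)*z/2) + C3*airybi(2^(2/3)*5^(1/3)*z/2), z)


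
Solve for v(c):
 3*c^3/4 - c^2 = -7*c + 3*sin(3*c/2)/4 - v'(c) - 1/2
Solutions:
 v(c) = C1 - 3*c^4/16 + c^3/3 - 7*c^2/2 - c/2 - cos(3*c/2)/2


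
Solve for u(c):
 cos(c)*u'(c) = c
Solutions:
 u(c) = C1 + Integral(c/cos(c), c)


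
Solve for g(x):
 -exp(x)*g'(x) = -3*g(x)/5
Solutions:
 g(x) = C1*exp(-3*exp(-x)/5)


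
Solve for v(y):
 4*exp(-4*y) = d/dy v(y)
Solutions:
 v(y) = C1 - exp(-4*y)


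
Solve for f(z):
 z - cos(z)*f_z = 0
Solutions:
 f(z) = C1 + Integral(z/cos(z), z)


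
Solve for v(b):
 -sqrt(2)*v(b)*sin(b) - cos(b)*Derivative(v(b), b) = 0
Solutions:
 v(b) = C1*cos(b)^(sqrt(2))


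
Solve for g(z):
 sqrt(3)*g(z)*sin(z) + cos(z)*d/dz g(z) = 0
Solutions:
 g(z) = C1*cos(z)^(sqrt(3))


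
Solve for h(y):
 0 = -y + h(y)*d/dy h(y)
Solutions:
 h(y) = -sqrt(C1 + y^2)
 h(y) = sqrt(C1 + y^2)


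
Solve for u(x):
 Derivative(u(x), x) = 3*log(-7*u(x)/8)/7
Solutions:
 -7*Integral(1/(log(-_y) - 3*log(2) + log(7)), (_y, u(x)))/3 = C1 - x


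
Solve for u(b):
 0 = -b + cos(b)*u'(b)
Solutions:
 u(b) = C1 + Integral(b/cos(b), b)


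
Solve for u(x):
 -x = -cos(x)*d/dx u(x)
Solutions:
 u(x) = C1 + Integral(x/cos(x), x)


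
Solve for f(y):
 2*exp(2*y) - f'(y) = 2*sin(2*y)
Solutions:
 f(y) = C1 + exp(2*y) + cos(2*y)


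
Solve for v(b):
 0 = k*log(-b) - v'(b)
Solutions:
 v(b) = C1 + b*k*log(-b) - b*k


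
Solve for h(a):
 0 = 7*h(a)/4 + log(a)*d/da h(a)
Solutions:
 h(a) = C1*exp(-7*li(a)/4)


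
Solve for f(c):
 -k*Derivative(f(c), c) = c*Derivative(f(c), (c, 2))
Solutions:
 f(c) = C1 + c^(1 - re(k))*(C2*sin(log(c)*Abs(im(k))) + C3*cos(log(c)*im(k)))


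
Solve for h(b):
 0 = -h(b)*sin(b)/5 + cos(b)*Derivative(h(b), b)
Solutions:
 h(b) = C1/cos(b)^(1/5)


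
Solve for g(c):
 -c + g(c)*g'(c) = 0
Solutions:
 g(c) = -sqrt(C1 + c^2)
 g(c) = sqrt(C1 + c^2)


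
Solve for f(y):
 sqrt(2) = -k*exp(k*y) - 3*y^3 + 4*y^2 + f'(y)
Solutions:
 f(y) = C1 + 3*y^4/4 - 4*y^3/3 + sqrt(2)*y + exp(k*y)


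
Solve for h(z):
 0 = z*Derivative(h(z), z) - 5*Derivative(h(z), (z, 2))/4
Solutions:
 h(z) = C1 + C2*erfi(sqrt(10)*z/5)


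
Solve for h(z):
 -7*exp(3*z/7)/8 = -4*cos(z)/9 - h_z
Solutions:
 h(z) = C1 + 49*exp(3*z/7)/24 - 4*sin(z)/9


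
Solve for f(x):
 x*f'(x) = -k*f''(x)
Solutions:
 f(x) = C1 + C2*sqrt(k)*erf(sqrt(2)*x*sqrt(1/k)/2)


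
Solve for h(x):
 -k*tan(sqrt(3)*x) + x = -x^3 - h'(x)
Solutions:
 h(x) = C1 - sqrt(3)*k*log(cos(sqrt(3)*x))/3 - x^4/4 - x^2/2


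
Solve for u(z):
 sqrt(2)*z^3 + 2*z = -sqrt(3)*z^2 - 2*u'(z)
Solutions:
 u(z) = C1 - sqrt(2)*z^4/8 - sqrt(3)*z^3/6 - z^2/2


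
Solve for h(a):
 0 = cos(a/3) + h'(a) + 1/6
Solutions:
 h(a) = C1 - a/6 - 3*sin(a/3)


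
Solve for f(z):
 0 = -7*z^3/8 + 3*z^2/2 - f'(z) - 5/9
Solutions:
 f(z) = C1 - 7*z^4/32 + z^3/2 - 5*z/9


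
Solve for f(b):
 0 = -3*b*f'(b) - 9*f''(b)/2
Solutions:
 f(b) = C1 + C2*erf(sqrt(3)*b/3)


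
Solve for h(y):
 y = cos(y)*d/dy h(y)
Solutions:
 h(y) = C1 + Integral(y/cos(y), y)


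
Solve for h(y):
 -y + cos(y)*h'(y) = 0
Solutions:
 h(y) = C1 + Integral(y/cos(y), y)


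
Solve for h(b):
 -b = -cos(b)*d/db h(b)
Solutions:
 h(b) = C1 + Integral(b/cos(b), b)


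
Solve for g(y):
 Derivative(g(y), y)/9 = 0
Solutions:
 g(y) = C1


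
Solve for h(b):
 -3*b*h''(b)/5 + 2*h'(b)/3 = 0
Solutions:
 h(b) = C1 + C2*b^(19/9)


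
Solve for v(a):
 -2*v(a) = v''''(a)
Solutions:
 v(a) = (C1*sin(2^(3/4)*a/2) + C2*cos(2^(3/4)*a/2))*exp(-2^(3/4)*a/2) + (C3*sin(2^(3/4)*a/2) + C4*cos(2^(3/4)*a/2))*exp(2^(3/4)*a/2)


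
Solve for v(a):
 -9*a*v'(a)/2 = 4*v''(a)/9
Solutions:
 v(a) = C1 + C2*erf(9*a/4)


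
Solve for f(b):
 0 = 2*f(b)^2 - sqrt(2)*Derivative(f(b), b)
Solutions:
 f(b) = -1/(C1 + sqrt(2)*b)


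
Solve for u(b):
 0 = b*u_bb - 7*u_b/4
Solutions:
 u(b) = C1 + C2*b^(11/4)


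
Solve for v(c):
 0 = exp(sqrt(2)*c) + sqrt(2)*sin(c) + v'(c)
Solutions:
 v(c) = C1 - sqrt(2)*exp(sqrt(2)*c)/2 + sqrt(2)*cos(c)


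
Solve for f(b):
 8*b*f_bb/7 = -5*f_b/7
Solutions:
 f(b) = C1 + C2*b^(3/8)


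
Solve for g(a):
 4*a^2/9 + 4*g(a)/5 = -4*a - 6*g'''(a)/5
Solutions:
 g(a) = C3*exp(-2^(1/3)*3^(2/3)*a/3) - 5*a^2/9 - 5*a + (C1*sin(2^(1/3)*3^(1/6)*a/2) + C2*cos(2^(1/3)*3^(1/6)*a/2))*exp(2^(1/3)*3^(2/3)*a/6)


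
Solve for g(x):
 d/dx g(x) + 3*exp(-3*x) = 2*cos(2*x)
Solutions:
 g(x) = C1 + sin(2*x) + exp(-3*x)


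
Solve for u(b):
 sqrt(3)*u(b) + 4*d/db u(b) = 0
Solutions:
 u(b) = C1*exp(-sqrt(3)*b/4)


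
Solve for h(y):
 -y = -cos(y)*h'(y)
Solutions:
 h(y) = C1 + Integral(y/cos(y), y)


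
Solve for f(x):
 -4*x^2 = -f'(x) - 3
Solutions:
 f(x) = C1 + 4*x^3/3 - 3*x


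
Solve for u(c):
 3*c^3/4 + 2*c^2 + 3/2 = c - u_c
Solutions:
 u(c) = C1 - 3*c^4/16 - 2*c^3/3 + c^2/2 - 3*c/2


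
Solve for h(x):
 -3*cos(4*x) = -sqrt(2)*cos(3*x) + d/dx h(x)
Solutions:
 h(x) = C1 + sqrt(2)*sin(3*x)/3 - 3*sin(4*x)/4


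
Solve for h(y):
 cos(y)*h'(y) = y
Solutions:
 h(y) = C1 + Integral(y/cos(y), y)


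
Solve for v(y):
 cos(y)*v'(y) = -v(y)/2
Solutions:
 v(y) = C1*(sin(y) - 1)^(1/4)/(sin(y) + 1)^(1/4)


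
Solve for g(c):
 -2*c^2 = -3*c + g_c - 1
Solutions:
 g(c) = C1 - 2*c^3/3 + 3*c^2/2 + c


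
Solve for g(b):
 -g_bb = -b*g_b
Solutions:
 g(b) = C1 + C2*erfi(sqrt(2)*b/2)


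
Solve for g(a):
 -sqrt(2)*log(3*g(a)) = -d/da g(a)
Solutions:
 -sqrt(2)*Integral(1/(log(_y) + log(3)), (_y, g(a)))/2 = C1 - a


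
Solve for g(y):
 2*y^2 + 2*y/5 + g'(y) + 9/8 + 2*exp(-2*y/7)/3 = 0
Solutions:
 g(y) = C1 - 2*y^3/3 - y^2/5 - 9*y/8 + 7*exp(-2*y/7)/3


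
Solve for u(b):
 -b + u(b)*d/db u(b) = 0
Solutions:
 u(b) = -sqrt(C1 + b^2)
 u(b) = sqrt(C1 + b^2)


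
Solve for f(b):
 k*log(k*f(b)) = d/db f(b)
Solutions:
 li(k*f(b))/k = C1 + b*k


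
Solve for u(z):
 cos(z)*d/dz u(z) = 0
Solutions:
 u(z) = C1


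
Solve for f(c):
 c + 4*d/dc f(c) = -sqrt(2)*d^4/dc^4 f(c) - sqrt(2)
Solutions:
 f(c) = C1 + C4*exp(-sqrt(2)*c) - c^2/8 - sqrt(2)*c/4 + (C2*sin(sqrt(6)*c/2) + C3*cos(sqrt(6)*c/2))*exp(sqrt(2)*c/2)


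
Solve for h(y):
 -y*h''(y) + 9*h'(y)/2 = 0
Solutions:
 h(y) = C1 + C2*y^(11/2)


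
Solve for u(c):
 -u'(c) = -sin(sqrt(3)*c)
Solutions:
 u(c) = C1 - sqrt(3)*cos(sqrt(3)*c)/3


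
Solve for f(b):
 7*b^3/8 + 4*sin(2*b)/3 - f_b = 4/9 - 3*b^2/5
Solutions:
 f(b) = C1 + 7*b^4/32 + b^3/5 - 4*b/9 - 2*cos(2*b)/3


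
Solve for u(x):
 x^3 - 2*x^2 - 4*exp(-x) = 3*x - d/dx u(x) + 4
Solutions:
 u(x) = C1 - x^4/4 + 2*x^3/3 + 3*x^2/2 + 4*x - 4*exp(-x)


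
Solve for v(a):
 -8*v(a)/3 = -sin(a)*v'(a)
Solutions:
 v(a) = C1*(cos(a) - 1)^(4/3)/(cos(a) + 1)^(4/3)


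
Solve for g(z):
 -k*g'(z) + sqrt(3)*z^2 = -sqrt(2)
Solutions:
 g(z) = C1 + sqrt(3)*z^3/(3*k) + sqrt(2)*z/k


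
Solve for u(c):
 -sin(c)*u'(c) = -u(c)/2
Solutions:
 u(c) = C1*(cos(c) - 1)^(1/4)/(cos(c) + 1)^(1/4)


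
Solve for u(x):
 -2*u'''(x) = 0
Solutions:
 u(x) = C1 + C2*x + C3*x^2


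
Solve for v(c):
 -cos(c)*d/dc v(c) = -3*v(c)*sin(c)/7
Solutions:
 v(c) = C1/cos(c)^(3/7)


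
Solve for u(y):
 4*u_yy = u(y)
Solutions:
 u(y) = C1*exp(-y/2) + C2*exp(y/2)


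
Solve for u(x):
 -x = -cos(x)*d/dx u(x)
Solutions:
 u(x) = C1 + Integral(x/cos(x), x)


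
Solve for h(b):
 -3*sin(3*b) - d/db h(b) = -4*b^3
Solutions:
 h(b) = C1 + b^4 + cos(3*b)


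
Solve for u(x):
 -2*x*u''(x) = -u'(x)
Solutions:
 u(x) = C1 + C2*x^(3/2)


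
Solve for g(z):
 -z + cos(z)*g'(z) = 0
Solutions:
 g(z) = C1 + Integral(z/cos(z), z)


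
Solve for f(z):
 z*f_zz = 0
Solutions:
 f(z) = C1 + C2*z


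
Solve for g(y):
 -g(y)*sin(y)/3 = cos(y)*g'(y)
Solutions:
 g(y) = C1*cos(y)^(1/3)


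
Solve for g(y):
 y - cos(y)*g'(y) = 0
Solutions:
 g(y) = C1 + Integral(y/cos(y), y)


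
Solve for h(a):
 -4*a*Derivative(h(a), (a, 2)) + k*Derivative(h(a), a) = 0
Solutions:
 h(a) = C1 + a^(re(k)/4 + 1)*(C2*sin(log(a)*Abs(im(k))/4) + C3*cos(log(a)*im(k)/4))


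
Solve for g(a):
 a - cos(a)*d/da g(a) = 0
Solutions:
 g(a) = C1 + Integral(a/cos(a), a)


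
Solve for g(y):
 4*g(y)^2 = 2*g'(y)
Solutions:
 g(y) = -1/(C1 + 2*y)


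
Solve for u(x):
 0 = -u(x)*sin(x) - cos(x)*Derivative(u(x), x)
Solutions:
 u(x) = C1*cos(x)


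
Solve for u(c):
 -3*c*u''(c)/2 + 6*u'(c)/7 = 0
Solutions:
 u(c) = C1 + C2*c^(11/7)


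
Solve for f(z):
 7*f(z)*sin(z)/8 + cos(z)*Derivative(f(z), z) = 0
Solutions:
 f(z) = C1*cos(z)^(7/8)


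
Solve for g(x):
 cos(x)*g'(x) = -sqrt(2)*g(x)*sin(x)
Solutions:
 g(x) = C1*cos(x)^(sqrt(2))


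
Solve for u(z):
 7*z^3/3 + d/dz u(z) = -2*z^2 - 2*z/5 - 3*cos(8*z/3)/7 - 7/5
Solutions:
 u(z) = C1 - 7*z^4/12 - 2*z^3/3 - z^2/5 - 7*z/5 - 9*sin(8*z/3)/56


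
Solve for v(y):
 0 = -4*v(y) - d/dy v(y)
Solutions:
 v(y) = C1*exp(-4*y)


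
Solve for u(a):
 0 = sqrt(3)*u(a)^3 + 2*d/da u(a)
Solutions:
 u(a) = -sqrt(-1/(C1 - sqrt(3)*a))
 u(a) = sqrt(-1/(C1 - sqrt(3)*a))


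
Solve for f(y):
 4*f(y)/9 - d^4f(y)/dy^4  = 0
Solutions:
 f(y) = C1*exp(-sqrt(6)*y/3) + C2*exp(sqrt(6)*y/3) + C3*sin(sqrt(6)*y/3) + C4*cos(sqrt(6)*y/3)


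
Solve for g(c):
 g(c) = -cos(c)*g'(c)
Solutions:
 g(c) = C1*sqrt(sin(c) - 1)/sqrt(sin(c) + 1)


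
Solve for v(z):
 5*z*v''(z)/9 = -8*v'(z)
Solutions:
 v(z) = C1 + C2/z^(67/5)


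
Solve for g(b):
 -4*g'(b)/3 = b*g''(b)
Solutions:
 g(b) = C1 + C2/b^(1/3)


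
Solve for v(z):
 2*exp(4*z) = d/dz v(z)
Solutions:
 v(z) = C1 + exp(4*z)/2


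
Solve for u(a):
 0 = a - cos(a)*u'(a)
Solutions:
 u(a) = C1 + Integral(a/cos(a), a)


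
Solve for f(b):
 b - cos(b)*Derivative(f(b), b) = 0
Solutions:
 f(b) = C1 + Integral(b/cos(b), b)


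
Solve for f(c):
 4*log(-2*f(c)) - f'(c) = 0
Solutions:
 -Integral(1/(log(-_y) + log(2)), (_y, f(c)))/4 = C1 - c


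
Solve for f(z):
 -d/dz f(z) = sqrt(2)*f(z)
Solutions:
 f(z) = C1*exp(-sqrt(2)*z)


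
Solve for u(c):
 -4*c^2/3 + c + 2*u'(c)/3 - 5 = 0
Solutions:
 u(c) = C1 + 2*c^3/3 - 3*c^2/4 + 15*c/2


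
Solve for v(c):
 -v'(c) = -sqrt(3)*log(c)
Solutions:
 v(c) = C1 + sqrt(3)*c*log(c) - sqrt(3)*c


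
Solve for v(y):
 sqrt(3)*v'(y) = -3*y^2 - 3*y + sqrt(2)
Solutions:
 v(y) = C1 - sqrt(3)*y^3/3 - sqrt(3)*y^2/2 + sqrt(6)*y/3


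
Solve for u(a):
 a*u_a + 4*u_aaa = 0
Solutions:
 u(a) = C1 + Integral(C2*airyai(-2^(1/3)*a/2) + C3*airybi(-2^(1/3)*a/2), a)


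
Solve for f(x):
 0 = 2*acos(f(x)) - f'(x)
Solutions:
 Integral(1/acos(_y), (_y, f(x))) = C1 + 2*x


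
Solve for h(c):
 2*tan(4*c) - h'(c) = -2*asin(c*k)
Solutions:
 h(c) = C1 + 2*Piecewise((c*asin(c*k) + sqrt(-c^2*k^2 + 1)/k, Ne(k, 0)), (0, True)) - log(cos(4*c))/2


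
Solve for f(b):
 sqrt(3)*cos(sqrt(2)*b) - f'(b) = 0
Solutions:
 f(b) = C1 + sqrt(6)*sin(sqrt(2)*b)/2


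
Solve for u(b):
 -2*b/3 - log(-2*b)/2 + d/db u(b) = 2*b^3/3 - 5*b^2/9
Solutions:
 u(b) = C1 + b^4/6 - 5*b^3/27 + b^2/3 + b*log(-b)/2 + b*(-1 + log(2))/2


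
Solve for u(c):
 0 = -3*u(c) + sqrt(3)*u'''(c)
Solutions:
 u(c) = C3*exp(3^(1/6)*c) + (C1*sin(3^(2/3)*c/2) + C2*cos(3^(2/3)*c/2))*exp(-3^(1/6)*c/2)


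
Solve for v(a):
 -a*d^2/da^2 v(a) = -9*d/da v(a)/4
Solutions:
 v(a) = C1 + C2*a^(13/4)


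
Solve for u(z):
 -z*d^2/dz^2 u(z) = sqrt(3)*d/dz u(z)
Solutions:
 u(z) = C1 + C2*z^(1 - sqrt(3))


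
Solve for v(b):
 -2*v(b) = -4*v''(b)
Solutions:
 v(b) = C1*exp(-sqrt(2)*b/2) + C2*exp(sqrt(2)*b/2)


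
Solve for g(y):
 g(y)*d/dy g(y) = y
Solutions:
 g(y) = -sqrt(C1 + y^2)
 g(y) = sqrt(C1 + y^2)


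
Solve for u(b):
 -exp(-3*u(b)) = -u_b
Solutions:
 u(b) = log(C1 + 3*b)/3
 u(b) = log((-3^(1/3) - 3^(5/6)*I)*(C1 + b)^(1/3)/2)
 u(b) = log((-3^(1/3) + 3^(5/6)*I)*(C1 + b)^(1/3)/2)


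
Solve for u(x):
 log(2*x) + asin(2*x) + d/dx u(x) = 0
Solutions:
 u(x) = C1 - x*log(x) - x*asin(2*x) - x*log(2) + x - sqrt(1 - 4*x^2)/2


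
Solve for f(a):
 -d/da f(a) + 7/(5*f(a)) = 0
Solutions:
 f(a) = -sqrt(C1 + 70*a)/5
 f(a) = sqrt(C1 + 70*a)/5


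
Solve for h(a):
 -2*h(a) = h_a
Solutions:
 h(a) = C1*exp(-2*a)


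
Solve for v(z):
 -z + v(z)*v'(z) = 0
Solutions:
 v(z) = -sqrt(C1 + z^2)
 v(z) = sqrt(C1 + z^2)


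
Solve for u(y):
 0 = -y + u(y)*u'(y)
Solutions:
 u(y) = -sqrt(C1 + y^2)
 u(y) = sqrt(C1 + y^2)


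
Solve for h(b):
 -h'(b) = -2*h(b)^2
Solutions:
 h(b) = -1/(C1 + 2*b)


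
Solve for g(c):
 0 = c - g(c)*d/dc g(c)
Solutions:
 g(c) = -sqrt(C1 + c^2)
 g(c) = sqrt(C1 + c^2)


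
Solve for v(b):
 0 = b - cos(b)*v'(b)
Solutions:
 v(b) = C1 + Integral(b/cos(b), b)


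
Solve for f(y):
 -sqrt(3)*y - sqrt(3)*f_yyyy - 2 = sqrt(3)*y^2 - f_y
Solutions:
 f(y) = C1 + C4*exp(3^(5/6)*y/3) + sqrt(3)*y^3/3 + sqrt(3)*y^2/2 + 2*y + (C2*sin(3^(1/3)*y/2) + C3*cos(3^(1/3)*y/2))*exp(-3^(5/6)*y/6)


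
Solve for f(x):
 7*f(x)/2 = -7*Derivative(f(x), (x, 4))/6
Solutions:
 f(x) = (C1*sin(sqrt(2)*3^(1/4)*x/2) + C2*cos(sqrt(2)*3^(1/4)*x/2))*exp(-sqrt(2)*3^(1/4)*x/2) + (C3*sin(sqrt(2)*3^(1/4)*x/2) + C4*cos(sqrt(2)*3^(1/4)*x/2))*exp(sqrt(2)*3^(1/4)*x/2)


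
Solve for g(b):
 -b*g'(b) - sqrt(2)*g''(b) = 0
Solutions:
 g(b) = C1 + C2*erf(2^(1/4)*b/2)


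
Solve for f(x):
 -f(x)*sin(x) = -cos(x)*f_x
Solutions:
 f(x) = C1/cos(x)


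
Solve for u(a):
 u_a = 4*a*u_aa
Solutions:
 u(a) = C1 + C2*a^(5/4)


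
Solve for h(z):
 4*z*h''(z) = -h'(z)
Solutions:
 h(z) = C1 + C2*z^(3/4)


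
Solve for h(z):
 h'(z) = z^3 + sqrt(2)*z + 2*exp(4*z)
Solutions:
 h(z) = C1 + z^4/4 + sqrt(2)*z^2/2 + exp(4*z)/2


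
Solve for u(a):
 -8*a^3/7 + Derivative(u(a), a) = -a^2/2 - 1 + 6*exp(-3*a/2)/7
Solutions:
 u(a) = C1 + 2*a^4/7 - a^3/6 - a - 4*exp(-3*a/2)/7


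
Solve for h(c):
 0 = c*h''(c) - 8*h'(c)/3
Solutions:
 h(c) = C1 + C2*c^(11/3)


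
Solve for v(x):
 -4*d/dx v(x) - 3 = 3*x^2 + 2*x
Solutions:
 v(x) = C1 - x^3/4 - x^2/4 - 3*x/4


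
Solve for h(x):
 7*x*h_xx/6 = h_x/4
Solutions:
 h(x) = C1 + C2*x^(17/14)


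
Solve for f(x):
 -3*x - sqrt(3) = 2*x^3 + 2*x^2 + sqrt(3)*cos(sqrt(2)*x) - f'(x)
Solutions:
 f(x) = C1 + x^4/2 + 2*x^3/3 + 3*x^2/2 + sqrt(3)*x + sqrt(6)*sin(sqrt(2)*x)/2


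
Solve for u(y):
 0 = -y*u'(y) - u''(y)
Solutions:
 u(y) = C1 + C2*erf(sqrt(2)*y/2)


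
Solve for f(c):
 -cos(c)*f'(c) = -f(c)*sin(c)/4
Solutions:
 f(c) = C1/cos(c)^(1/4)


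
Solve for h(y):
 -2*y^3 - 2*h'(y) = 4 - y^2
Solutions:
 h(y) = C1 - y^4/4 + y^3/6 - 2*y


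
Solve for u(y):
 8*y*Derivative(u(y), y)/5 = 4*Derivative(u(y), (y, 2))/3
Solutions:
 u(y) = C1 + C2*erfi(sqrt(15)*y/5)


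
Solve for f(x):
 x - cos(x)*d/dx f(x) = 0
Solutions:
 f(x) = C1 + Integral(x/cos(x), x)


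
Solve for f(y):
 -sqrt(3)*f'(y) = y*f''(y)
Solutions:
 f(y) = C1 + C2*y^(1 - sqrt(3))


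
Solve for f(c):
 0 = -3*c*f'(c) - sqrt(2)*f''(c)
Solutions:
 f(c) = C1 + C2*erf(2^(1/4)*sqrt(3)*c/2)


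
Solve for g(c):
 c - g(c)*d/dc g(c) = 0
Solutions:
 g(c) = -sqrt(C1 + c^2)
 g(c) = sqrt(C1 + c^2)


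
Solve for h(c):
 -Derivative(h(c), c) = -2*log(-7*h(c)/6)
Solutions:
 -Integral(1/(log(-_y) - log(6) + log(7)), (_y, h(c)))/2 = C1 - c


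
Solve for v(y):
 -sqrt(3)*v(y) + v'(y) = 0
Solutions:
 v(y) = C1*exp(sqrt(3)*y)


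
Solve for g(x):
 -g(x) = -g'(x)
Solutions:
 g(x) = C1*exp(x)


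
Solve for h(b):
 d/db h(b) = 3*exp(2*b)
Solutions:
 h(b) = C1 + 3*exp(2*b)/2


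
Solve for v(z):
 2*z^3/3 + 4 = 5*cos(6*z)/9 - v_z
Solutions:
 v(z) = C1 - z^4/6 - 4*z + 5*sin(6*z)/54


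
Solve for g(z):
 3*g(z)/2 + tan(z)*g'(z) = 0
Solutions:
 g(z) = C1/sin(z)^(3/2)


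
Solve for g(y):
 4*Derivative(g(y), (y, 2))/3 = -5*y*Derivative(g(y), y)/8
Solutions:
 g(y) = C1 + C2*erf(sqrt(15)*y/8)


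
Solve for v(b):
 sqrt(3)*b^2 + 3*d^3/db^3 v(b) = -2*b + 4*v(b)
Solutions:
 v(b) = C3*exp(6^(2/3)*b/3) + sqrt(3)*b^2/4 + b/2 + (C1*sin(2^(2/3)*3^(1/6)*b/2) + C2*cos(2^(2/3)*3^(1/6)*b/2))*exp(-6^(2/3)*b/6)


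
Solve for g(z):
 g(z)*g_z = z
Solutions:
 g(z) = -sqrt(C1 + z^2)
 g(z) = sqrt(C1 + z^2)


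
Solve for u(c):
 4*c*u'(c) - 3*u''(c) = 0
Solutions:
 u(c) = C1 + C2*erfi(sqrt(6)*c/3)


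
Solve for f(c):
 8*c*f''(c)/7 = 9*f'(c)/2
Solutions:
 f(c) = C1 + C2*c^(79/16)


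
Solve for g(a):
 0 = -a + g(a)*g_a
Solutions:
 g(a) = -sqrt(C1 + a^2)
 g(a) = sqrt(C1 + a^2)


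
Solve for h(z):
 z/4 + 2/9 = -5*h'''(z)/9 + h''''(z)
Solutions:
 h(z) = C1 + C2*z + C3*z^2 + C4*exp(5*z/9) - 3*z^4/160 - 121*z^3/600


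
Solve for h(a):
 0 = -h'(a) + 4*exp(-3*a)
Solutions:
 h(a) = C1 - 4*exp(-3*a)/3


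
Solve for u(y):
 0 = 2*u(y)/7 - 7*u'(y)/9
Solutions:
 u(y) = C1*exp(18*y/49)


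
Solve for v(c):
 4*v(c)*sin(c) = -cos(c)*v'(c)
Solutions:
 v(c) = C1*cos(c)^4


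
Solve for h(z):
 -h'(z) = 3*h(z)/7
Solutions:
 h(z) = C1*exp(-3*z/7)


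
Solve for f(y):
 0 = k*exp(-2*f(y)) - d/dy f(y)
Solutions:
 f(y) = log(-sqrt(C1 + 2*k*y))
 f(y) = log(C1 + 2*k*y)/2


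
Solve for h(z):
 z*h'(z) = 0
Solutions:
 h(z) = C1


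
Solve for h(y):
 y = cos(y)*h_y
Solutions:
 h(y) = C1 + Integral(y/cos(y), y)


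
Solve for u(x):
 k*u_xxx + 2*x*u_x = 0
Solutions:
 u(x) = C1 + Integral(C2*airyai(2^(1/3)*x*(-1/k)^(1/3)) + C3*airybi(2^(1/3)*x*(-1/k)^(1/3)), x)


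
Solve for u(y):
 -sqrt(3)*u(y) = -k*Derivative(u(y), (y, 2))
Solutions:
 u(y) = C1*exp(-3^(1/4)*y*sqrt(1/k)) + C2*exp(3^(1/4)*y*sqrt(1/k))


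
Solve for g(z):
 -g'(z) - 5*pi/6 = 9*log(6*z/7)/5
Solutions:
 g(z) = C1 - 9*z*log(z)/5 - 9*z*log(6)/5 - 5*pi*z/6 + 9*z/5 + 9*z*log(7)/5


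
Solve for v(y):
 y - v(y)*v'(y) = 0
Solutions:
 v(y) = -sqrt(C1 + y^2)
 v(y) = sqrt(C1 + y^2)


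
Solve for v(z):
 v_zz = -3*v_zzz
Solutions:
 v(z) = C1 + C2*z + C3*exp(-z/3)


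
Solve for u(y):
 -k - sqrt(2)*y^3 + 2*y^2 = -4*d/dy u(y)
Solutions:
 u(y) = C1 + k*y/4 + sqrt(2)*y^4/16 - y^3/6


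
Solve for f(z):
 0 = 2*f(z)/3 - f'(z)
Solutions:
 f(z) = C1*exp(2*z/3)


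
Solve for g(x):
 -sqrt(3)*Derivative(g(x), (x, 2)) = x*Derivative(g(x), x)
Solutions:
 g(x) = C1 + C2*erf(sqrt(2)*3^(3/4)*x/6)


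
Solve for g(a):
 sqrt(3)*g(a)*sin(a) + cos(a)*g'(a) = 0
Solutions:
 g(a) = C1*cos(a)^(sqrt(3))


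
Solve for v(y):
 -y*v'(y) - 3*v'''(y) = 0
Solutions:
 v(y) = C1 + Integral(C2*airyai(-3^(2/3)*y/3) + C3*airybi(-3^(2/3)*y/3), y)


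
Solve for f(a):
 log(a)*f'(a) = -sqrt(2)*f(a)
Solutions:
 f(a) = C1*exp(-sqrt(2)*li(a))


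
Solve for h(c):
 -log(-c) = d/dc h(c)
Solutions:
 h(c) = C1 - c*log(-c) + c


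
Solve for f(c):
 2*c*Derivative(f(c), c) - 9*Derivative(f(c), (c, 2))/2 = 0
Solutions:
 f(c) = C1 + C2*erfi(sqrt(2)*c/3)


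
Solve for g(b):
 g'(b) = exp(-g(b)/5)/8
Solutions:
 g(b) = 5*log(C1 + b/40)


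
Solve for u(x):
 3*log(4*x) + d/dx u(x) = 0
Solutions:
 u(x) = C1 - 3*x*log(x) - x*log(64) + 3*x


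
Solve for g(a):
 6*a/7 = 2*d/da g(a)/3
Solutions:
 g(a) = C1 + 9*a^2/14


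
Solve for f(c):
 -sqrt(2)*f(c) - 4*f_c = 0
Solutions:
 f(c) = C1*exp(-sqrt(2)*c/4)


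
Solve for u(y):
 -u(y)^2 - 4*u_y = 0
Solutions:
 u(y) = 4/(C1 + y)


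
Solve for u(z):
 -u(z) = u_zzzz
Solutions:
 u(z) = (C1*sin(sqrt(2)*z/2) + C2*cos(sqrt(2)*z/2))*exp(-sqrt(2)*z/2) + (C3*sin(sqrt(2)*z/2) + C4*cos(sqrt(2)*z/2))*exp(sqrt(2)*z/2)


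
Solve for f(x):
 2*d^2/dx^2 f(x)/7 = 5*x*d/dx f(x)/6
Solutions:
 f(x) = C1 + C2*erfi(sqrt(210)*x/12)


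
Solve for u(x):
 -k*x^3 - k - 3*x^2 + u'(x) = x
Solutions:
 u(x) = C1 + k*x^4/4 + k*x + x^3 + x^2/2


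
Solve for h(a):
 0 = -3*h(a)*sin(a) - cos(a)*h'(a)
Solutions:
 h(a) = C1*cos(a)^3


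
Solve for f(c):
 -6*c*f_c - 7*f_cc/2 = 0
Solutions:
 f(c) = C1 + C2*erf(sqrt(42)*c/7)


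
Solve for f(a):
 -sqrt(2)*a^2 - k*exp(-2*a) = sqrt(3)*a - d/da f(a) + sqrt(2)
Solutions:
 f(a) = C1 + sqrt(2)*a^3/3 + sqrt(3)*a^2/2 + sqrt(2)*a - k*exp(-2*a)/2


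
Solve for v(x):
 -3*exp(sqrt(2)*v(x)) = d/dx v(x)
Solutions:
 v(x) = sqrt(2)*(2*log(1/(C1 + 3*x)) - log(2))/4


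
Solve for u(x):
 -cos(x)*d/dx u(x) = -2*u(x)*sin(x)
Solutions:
 u(x) = C1/cos(x)^2


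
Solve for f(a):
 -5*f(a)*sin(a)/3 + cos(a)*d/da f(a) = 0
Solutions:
 f(a) = C1/cos(a)^(5/3)


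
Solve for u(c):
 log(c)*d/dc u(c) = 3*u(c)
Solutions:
 u(c) = C1*exp(3*li(c))


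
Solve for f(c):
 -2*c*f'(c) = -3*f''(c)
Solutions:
 f(c) = C1 + C2*erfi(sqrt(3)*c/3)


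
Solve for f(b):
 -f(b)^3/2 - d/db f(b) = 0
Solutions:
 f(b) = -sqrt(-1/(C1 - b))
 f(b) = sqrt(-1/(C1 - b))


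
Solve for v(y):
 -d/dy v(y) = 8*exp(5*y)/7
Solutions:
 v(y) = C1 - 8*exp(5*y)/35


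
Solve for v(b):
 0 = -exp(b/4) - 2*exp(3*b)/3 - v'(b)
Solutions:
 v(b) = C1 - 4*exp(b/4) - 2*exp(3*b)/9


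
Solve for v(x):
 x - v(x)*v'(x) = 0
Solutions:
 v(x) = -sqrt(C1 + x^2)
 v(x) = sqrt(C1 + x^2)


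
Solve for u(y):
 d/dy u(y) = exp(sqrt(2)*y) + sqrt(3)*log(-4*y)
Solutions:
 u(y) = C1 + sqrt(3)*y*log(-y) + sqrt(3)*y*(-1 + 2*log(2)) + sqrt(2)*exp(sqrt(2)*y)/2


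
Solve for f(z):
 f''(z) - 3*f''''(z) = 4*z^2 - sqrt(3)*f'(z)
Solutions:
 f(z) = C1 + C2*exp(-2^(1/3)*3^(1/6)*z*(6/(sqrt(717) + 27)^(1/3) + 2^(1/3)*3^(2/3)*(sqrt(717) + 27)^(1/3))/36)*sin(z*(-12^(1/3)*(sqrt(717) + 27)^(1/3) + 2*18^(1/3)/(sqrt(717) + 27)^(1/3))/12) + C3*exp(-2^(1/3)*3^(1/6)*z*(6/(sqrt(717) + 27)^(1/3) + 2^(1/3)*3^(2/3)*(sqrt(717) + 27)^(1/3))/36)*cos(z*(-12^(1/3)*(sqrt(717) + 27)^(1/3) + 2*18^(1/3)/(sqrt(717) + 27)^(1/3))/12) + C4*exp(2^(1/3)*3^(1/6)*z*(6/(sqrt(717) + 27)^(1/3) + 2^(1/3)*3^(2/3)*(sqrt(717) + 27)^(1/3))/18) + 4*sqrt(3)*z^3/9 - 4*z^2/3 + 8*sqrt(3)*z/9


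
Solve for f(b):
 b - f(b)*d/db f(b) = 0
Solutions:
 f(b) = -sqrt(C1 + b^2)
 f(b) = sqrt(C1 + b^2)


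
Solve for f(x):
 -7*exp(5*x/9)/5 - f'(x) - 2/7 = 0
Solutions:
 f(x) = C1 - 2*x/7 - 63*exp(5*x/9)/25


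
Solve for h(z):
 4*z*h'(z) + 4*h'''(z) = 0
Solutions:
 h(z) = C1 + Integral(C2*airyai(-z) + C3*airybi(-z), z)


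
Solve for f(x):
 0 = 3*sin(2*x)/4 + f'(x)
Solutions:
 f(x) = C1 + 3*cos(2*x)/8


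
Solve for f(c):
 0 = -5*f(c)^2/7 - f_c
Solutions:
 f(c) = 7/(C1 + 5*c)


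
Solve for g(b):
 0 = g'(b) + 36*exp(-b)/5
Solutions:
 g(b) = C1 + 36*exp(-b)/5


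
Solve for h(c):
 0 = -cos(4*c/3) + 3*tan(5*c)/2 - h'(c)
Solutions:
 h(c) = C1 - 3*log(cos(5*c))/10 - 3*sin(4*c/3)/4


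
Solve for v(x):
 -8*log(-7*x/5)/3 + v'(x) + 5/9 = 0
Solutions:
 v(x) = C1 + 8*x*log(-x)/3 + x*(-24*log(5) - 29 + 24*log(7))/9


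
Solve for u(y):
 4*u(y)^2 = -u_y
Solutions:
 u(y) = 1/(C1 + 4*y)


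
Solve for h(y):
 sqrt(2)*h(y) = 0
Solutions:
 h(y) = 0


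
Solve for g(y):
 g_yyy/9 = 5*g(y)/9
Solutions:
 g(y) = C3*exp(5^(1/3)*y) + (C1*sin(sqrt(3)*5^(1/3)*y/2) + C2*cos(sqrt(3)*5^(1/3)*y/2))*exp(-5^(1/3)*y/2)


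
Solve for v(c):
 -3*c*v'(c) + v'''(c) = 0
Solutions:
 v(c) = C1 + Integral(C2*airyai(3^(1/3)*c) + C3*airybi(3^(1/3)*c), c)


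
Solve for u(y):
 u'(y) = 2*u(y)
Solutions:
 u(y) = C1*exp(2*y)


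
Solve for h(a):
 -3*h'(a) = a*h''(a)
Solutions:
 h(a) = C1 + C2/a^2


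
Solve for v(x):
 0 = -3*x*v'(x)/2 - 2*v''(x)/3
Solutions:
 v(x) = C1 + C2*erf(3*sqrt(2)*x/4)


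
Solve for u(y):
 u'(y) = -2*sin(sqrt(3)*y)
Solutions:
 u(y) = C1 + 2*sqrt(3)*cos(sqrt(3)*y)/3


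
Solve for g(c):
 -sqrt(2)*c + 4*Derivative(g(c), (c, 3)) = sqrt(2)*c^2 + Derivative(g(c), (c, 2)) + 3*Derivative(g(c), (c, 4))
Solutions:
 g(c) = C1 + C2*c + C3*exp(c/3) + C4*exp(c) - sqrt(2)*c^4/12 - 3*sqrt(2)*c^3/2 - 15*sqrt(2)*c^2


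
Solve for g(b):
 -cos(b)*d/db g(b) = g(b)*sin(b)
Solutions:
 g(b) = C1*cos(b)


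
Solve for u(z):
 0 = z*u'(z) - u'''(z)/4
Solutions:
 u(z) = C1 + Integral(C2*airyai(2^(2/3)*z) + C3*airybi(2^(2/3)*z), z)


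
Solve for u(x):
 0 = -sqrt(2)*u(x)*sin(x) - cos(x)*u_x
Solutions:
 u(x) = C1*cos(x)^(sqrt(2))


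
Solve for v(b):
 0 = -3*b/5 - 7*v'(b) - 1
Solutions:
 v(b) = C1 - 3*b^2/70 - b/7


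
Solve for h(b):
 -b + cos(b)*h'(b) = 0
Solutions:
 h(b) = C1 + Integral(b/cos(b), b)


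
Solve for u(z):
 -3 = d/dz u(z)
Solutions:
 u(z) = C1 - 3*z


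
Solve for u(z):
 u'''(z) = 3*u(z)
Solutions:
 u(z) = C3*exp(3^(1/3)*z) + (C1*sin(3^(5/6)*z/2) + C2*cos(3^(5/6)*z/2))*exp(-3^(1/3)*z/2)


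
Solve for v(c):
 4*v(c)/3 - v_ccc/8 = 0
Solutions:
 v(c) = C3*exp(2*6^(2/3)*c/3) + (C1*sin(2^(2/3)*3^(1/6)*c) + C2*cos(2^(2/3)*3^(1/6)*c))*exp(-6^(2/3)*c/3)


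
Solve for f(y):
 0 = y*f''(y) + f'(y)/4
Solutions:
 f(y) = C1 + C2*y^(3/4)


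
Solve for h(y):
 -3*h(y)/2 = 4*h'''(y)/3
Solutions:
 h(y) = C3*exp(-3^(2/3)*y/2) + (C1*sin(3*3^(1/6)*y/4) + C2*cos(3*3^(1/6)*y/4))*exp(3^(2/3)*y/4)


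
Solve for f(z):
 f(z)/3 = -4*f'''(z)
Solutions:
 f(z) = C3*exp(z*(-18^(1/3) + 3*2^(1/3)*3^(2/3))/24)*sin(2^(1/3)*3^(1/6)*z/4) + C4*exp(z*(-18^(1/3) + 3*2^(1/3)*3^(2/3))/24)*cos(2^(1/3)*3^(1/6)*z/4) + C5*exp(-z*(18^(1/3) + 3*2^(1/3)*3^(2/3))/24) + (C1*sin(2^(1/3)*3^(1/6)*z/4) + C2*cos(2^(1/3)*3^(1/6)*z/4))*exp(18^(1/3)*z/12)


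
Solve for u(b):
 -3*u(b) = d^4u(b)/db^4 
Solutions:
 u(b) = (C1*sin(sqrt(2)*3^(1/4)*b/2) + C2*cos(sqrt(2)*3^(1/4)*b/2))*exp(-sqrt(2)*3^(1/4)*b/2) + (C3*sin(sqrt(2)*3^(1/4)*b/2) + C4*cos(sqrt(2)*3^(1/4)*b/2))*exp(sqrt(2)*3^(1/4)*b/2)


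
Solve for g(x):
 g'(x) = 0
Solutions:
 g(x) = C1


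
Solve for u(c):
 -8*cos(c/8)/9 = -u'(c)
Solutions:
 u(c) = C1 + 64*sin(c/8)/9


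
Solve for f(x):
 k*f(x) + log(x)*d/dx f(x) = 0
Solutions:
 f(x) = C1*exp(-k*li(x))


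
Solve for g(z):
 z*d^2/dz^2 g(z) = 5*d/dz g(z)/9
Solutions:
 g(z) = C1 + C2*z^(14/9)


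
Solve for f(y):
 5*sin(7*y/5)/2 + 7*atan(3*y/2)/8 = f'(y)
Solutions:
 f(y) = C1 + 7*y*atan(3*y/2)/8 - 7*log(9*y^2 + 4)/24 - 25*cos(7*y/5)/14


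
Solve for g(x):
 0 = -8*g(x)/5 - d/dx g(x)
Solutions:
 g(x) = C1*exp(-8*x/5)


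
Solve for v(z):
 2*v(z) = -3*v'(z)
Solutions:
 v(z) = C1*exp(-2*z/3)


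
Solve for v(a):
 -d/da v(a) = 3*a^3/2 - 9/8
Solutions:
 v(a) = C1 - 3*a^4/8 + 9*a/8


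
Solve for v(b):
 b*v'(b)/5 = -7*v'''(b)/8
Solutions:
 v(b) = C1 + Integral(C2*airyai(-2*35^(2/3)*b/35) + C3*airybi(-2*35^(2/3)*b/35), b)


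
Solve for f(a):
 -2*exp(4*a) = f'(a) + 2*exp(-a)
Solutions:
 f(a) = C1 - exp(4*a)/2 + 2*exp(-a)


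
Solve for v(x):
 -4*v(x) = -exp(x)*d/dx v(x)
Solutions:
 v(x) = C1*exp(-4*exp(-x))


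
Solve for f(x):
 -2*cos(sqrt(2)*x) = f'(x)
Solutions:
 f(x) = C1 - sqrt(2)*sin(sqrt(2)*x)


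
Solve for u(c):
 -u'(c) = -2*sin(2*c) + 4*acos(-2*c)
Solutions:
 u(c) = C1 - 4*c*acos(-2*c) - 2*sqrt(1 - 4*c^2) - cos(2*c)


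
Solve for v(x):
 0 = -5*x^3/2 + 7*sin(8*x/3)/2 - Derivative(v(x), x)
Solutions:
 v(x) = C1 - 5*x^4/8 - 21*cos(8*x/3)/16


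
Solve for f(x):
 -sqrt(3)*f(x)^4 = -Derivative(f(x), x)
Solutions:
 f(x) = (-1/(C1 + 3*sqrt(3)*x))^(1/3)
 f(x) = (-1/(C1 + sqrt(3)*x))^(1/3)*(-3^(2/3) - 3*3^(1/6)*I)/6
 f(x) = (-1/(C1 + sqrt(3)*x))^(1/3)*(-3^(2/3) + 3*3^(1/6)*I)/6


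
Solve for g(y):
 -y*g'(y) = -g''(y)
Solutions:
 g(y) = C1 + C2*erfi(sqrt(2)*y/2)


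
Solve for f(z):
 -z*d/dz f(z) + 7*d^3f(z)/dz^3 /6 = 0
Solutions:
 f(z) = C1 + Integral(C2*airyai(6^(1/3)*7^(2/3)*z/7) + C3*airybi(6^(1/3)*7^(2/3)*z/7), z)


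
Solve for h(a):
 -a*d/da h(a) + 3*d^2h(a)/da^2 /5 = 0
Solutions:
 h(a) = C1 + C2*erfi(sqrt(30)*a/6)


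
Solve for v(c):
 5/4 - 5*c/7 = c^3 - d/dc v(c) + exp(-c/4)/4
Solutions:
 v(c) = C1 + c^4/4 + 5*c^2/14 - 5*c/4 - 1/exp(c)^(1/4)


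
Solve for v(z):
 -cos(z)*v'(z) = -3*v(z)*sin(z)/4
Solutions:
 v(z) = C1/cos(z)^(3/4)


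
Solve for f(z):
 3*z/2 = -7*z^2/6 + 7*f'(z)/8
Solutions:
 f(z) = C1 + 4*z^3/9 + 6*z^2/7


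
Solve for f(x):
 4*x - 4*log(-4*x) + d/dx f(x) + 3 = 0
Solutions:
 f(x) = C1 - 2*x^2 + 4*x*log(-x) + x*(-7 + 8*log(2))


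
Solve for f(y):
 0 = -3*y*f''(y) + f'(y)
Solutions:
 f(y) = C1 + C2*y^(4/3)


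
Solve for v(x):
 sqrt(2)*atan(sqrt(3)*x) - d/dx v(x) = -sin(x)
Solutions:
 v(x) = C1 + sqrt(2)*(x*atan(sqrt(3)*x) - sqrt(3)*log(3*x^2 + 1)/6) - cos(x)


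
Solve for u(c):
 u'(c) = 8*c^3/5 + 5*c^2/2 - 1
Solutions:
 u(c) = C1 + 2*c^4/5 + 5*c^3/6 - c


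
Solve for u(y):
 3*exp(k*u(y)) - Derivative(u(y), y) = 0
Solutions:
 u(y) = Piecewise((log(-1/(C1*k + 3*k*y))/k, Ne(k, 0)), (nan, True))
 u(y) = Piecewise((C1 + 3*y, Eq(k, 0)), (nan, True))


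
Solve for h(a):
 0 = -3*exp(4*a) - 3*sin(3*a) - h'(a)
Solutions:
 h(a) = C1 - 3*exp(4*a)/4 + cos(3*a)


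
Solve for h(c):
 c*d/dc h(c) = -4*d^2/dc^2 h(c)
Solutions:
 h(c) = C1 + C2*erf(sqrt(2)*c/4)


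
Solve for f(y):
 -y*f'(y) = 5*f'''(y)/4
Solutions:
 f(y) = C1 + Integral(C2*airyai(-10^(2/3)*y/5) + C3*airybi(-10^(2/3)*y/5), y)


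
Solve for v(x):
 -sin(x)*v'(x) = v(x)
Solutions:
 v(x) = C1*sqrt(cos(x) + 1)/sqrt(cos(x) - 1)


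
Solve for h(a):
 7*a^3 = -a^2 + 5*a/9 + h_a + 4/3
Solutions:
 h(a) = C1 + 7*a^4/4 + a^3/3 - 5*a^2/18 - 4*a/3


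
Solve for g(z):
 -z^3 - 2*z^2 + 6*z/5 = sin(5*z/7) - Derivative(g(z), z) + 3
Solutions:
 g(z) = C1 + z^4/4 + 2*z^3/3 - 3*z^2/5 + 3*z - 7*cos(5*z/7)/5
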